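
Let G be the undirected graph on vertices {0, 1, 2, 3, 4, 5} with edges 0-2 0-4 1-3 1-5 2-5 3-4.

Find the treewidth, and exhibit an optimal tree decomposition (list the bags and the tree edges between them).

Every bag has size at most 3, so the width is 3 − 1 = 2 and tw(G) ≤ 2. The edges 5–1–3–4–0–2–5 form a cycle, so G is not a tree and its treewidth is at least 2. Hence tw(G) = 2 exactly.

Treewidth 2.
One such decomposition:
Bags: B1 = {1, 3, 5}  B2 = {3, 4, 5}  B3 = {0, 4, 5}  B4 = {0, 2, 5}
Tree: B1–B2, B2–B3, B3–B4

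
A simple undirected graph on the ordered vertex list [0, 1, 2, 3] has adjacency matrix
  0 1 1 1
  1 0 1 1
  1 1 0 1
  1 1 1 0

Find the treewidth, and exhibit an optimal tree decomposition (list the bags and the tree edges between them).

With just one bag of size 4, the width is 4 − 1 = 3, so tw(G) ≤ 3. On the other hand G contains the 4-clique {0, 1, 2, 3}. A clique must lie in a single bag of any decomposition, so no decomposition can have width below 3. Therefore the treewidth is 3.

Treewidth 3.
One optimal decomposition is:
Bags: B1 = {0, 1, 2, 3}
Tree: (single bag)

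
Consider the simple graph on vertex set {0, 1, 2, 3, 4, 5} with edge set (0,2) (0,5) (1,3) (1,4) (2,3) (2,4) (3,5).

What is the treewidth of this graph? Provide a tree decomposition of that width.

Each bag holds 3 vertices, so the decomposition has width 2, which upper-bounds the treewidth. The edges 5–0–2–3–5 form a cycle, so G is not a tree and its treewidth is at least 2. Combining the bounds, tw(G) = 2.

Treewidth 2.
One such decomposition:
Bags: B1 = {0, 3, 5}  B2 = {0, 2, 3}  B3 = {1, 2, 3}  B4 = {1, 2, 4}
Tree: B1–B2, B2–B3, B3–B4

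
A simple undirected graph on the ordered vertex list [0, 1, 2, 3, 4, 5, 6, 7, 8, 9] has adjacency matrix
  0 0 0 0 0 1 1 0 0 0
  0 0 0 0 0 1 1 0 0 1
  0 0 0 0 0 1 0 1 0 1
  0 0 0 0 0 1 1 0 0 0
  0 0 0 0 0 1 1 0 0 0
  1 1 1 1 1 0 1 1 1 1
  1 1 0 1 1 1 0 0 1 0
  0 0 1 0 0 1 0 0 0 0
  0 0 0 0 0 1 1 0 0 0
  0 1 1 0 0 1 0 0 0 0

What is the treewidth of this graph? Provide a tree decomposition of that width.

Treewidth 2.
Bags: B1 = {1, 5, 9}  B2 = {1, 5, 6}  B3 = {4, 5, 6}  B4 = {0, 5, 6}  B5 = {2, 5, 9}  B6 = {2, 5, 7}  B7 = {3, 5, 6}  B8 = {5, 6, 8}
Tree: B1–B2, B2–B3, B2–B4, B1–B5, B5–B6, B3–B7, B4–B8

The largest bag has 3 vertices, giving width 2; this decomposition certifies tw(G) ≤ 2. For the lower bound, the 3 vertices {1, 5, 9} are pairwise adjacent, and any tree decomposition puts a clique entirely inside one bag — forcing width ≥ 2. Therefore the treewidth is 2.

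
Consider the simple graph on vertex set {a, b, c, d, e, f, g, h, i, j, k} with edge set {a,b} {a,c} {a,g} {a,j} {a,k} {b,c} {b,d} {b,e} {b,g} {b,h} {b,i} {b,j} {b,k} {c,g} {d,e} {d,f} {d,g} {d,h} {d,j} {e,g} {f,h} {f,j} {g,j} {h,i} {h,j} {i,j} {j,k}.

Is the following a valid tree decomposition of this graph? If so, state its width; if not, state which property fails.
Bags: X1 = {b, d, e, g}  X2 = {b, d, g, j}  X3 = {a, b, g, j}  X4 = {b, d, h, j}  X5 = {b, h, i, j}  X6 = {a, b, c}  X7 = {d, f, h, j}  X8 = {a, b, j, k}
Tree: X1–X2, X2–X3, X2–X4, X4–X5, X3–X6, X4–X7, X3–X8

A tree decomposition must satisfy three properties: every vertex lies in some bag; for every edge, both endpoints lie together in some bag; and for every vertex, the bags containing it form a connected subtree. Here edge (g,c) lies in no bag, so the decomposition is invalid.

No — edge (g,c) lies in no bag.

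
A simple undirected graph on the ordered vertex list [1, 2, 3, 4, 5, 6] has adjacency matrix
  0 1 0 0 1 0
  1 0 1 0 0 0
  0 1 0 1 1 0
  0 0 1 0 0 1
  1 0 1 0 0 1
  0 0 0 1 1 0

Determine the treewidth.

2

A width-2 tree decomposition is:
Bags: B1 = {3, 4, 6}  B2 = {3, 5, 6}  B3 = {2, 3, 5}  B4 = {1, 2, 5}
Tree: B1–B2, B2–B3, B3–B4
Every bag has size at most 3, so the width is 3 − 1 = 2 and tw(G) ≤ 2. The edges 4–6–5–3–4 form a cycle, so G is not a tree and its treewidth is at least 2. The upper and lower bounds meet at 2, so that is the treewidth.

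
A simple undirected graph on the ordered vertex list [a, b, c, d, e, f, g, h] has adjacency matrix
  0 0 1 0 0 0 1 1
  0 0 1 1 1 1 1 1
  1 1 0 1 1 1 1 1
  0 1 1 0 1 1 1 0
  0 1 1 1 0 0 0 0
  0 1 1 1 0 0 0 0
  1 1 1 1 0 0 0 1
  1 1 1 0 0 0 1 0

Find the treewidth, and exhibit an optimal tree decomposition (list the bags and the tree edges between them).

Treewidth 3.
One such decomposition:
Bags: B1 = {b, c, g, h}  B2 = {b, c, d, g}  B3 = {b, c, d, f}  B4 = {a, c, g, h}  B5 = {b, c, d, e}
Tree: B1–B2, B2–B3, B1–B4, B2–B5

The largest bag has 4 vertices, giving width 3; this decomposition certifies tw(G) ≤ 3. Conversely, {a, c, g, h} is a clique of size 4, and the vertices of any clique must share a bag in every tree decomposition; so some bag has ≥ 4 vertices and tw(G) ≥ 3. The upper and lower bounds meet at 3, so that is the treewidth.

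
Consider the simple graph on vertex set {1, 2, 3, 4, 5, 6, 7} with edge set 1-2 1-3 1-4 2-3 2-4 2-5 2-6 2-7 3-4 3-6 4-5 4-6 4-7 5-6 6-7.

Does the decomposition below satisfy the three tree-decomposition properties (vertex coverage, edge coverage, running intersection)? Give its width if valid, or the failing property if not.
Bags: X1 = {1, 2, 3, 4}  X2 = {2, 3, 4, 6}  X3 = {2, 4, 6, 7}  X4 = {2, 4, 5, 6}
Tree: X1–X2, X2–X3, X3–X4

Vertex coverage: the bags together contain {1, 2, 3, 4, 5, 6, 7}, the full vertex set. Edge coverage: each edge of G has both endpoints in at least one bag. Running intersection: for every vertex, the bags containing it form a connected subtree. All three properties hold, so this is a valid tree decomposition of width max|bag| − 1 = 3, and hence tw(G) ≤ 3.

Yes; width 3.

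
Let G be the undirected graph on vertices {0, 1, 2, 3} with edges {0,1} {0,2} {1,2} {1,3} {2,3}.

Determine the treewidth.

2

A width-2 tree decomposition is:
Bags: B1 = {1, 2, 3}  B2 = {0, 1, 2}
Tree: B1–B2
Every bag has size at most 3, so the width is 3 − 1 = 2 and tw(G) ≤ 2. Conversely, {0, 1, 2} is a clique of size 3, and the vertices of any clique must share a bag in every tree decomposition; so some bag has ≥ 3 vertices and tw(G) ≥ 2. Combining the bounds, tw(G) = 2.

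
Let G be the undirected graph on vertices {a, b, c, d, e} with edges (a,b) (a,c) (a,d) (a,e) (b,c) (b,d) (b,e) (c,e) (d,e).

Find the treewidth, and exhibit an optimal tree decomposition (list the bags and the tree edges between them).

Treewidth 3.
Bags: B1 = {a, b, c, e}  B2 = {a, b, d, e}
Tree: B1–B2

Every bag has size at most 4, so the width is 4 − 1 = 3 and tw(G) ≤ 3. Conversely, {a, b, d, e} is a clique of size 4, and the vertices of any clique must share a bag in every tree decomposition; so some bag has ≥ 4 vertices and tw(G) ≥ 3. The upper and lower bounds meet at 3, so that is the treewidth.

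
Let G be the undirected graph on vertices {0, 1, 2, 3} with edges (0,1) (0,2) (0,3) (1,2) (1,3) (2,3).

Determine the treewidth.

3

A width-3 tree decomposition is:
Bags: B1 = {0, 1, 2, 3}
Tree: (single bag)
With just one bag of size 4, the width is 4 − 1 = 3, so tw(G) ≤ 3. For the lower bound, the 4 vertices {0, 1, 2, 3} are pairwise adjacent, and any tree decomposition puts a clique entirely inside one bag — forcing width ≥ 3. Hence tw(G) = 3 exactly.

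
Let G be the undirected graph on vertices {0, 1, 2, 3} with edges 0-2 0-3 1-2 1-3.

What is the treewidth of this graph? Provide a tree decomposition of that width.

The largest bag has 3 vertices, giving width 2; this decomposition certifies tw(G) ≤ 2. For the lower bound, G contains the cycle 3–0–2–1–3, so G is not a forest; only forests have treewidth ≤ 1, hence tw(G) ≥ 2. The upper and lower bounds meet at 2, so that is the treewidth.

Treewidth 2.
Bags: B1 = {0, 2, 3}  B2 = {1, 2, 3}
Tree: B1–B2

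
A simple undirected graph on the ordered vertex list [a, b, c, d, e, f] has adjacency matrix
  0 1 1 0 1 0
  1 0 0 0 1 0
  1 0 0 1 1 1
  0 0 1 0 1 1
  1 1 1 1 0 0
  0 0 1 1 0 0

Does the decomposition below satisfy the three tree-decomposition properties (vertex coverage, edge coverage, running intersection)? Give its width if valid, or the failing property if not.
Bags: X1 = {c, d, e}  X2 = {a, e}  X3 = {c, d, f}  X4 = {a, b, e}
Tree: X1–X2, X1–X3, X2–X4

No — edge (c,a) lies in no bag.

A tree decomposition must satisfy three properties: every vertex lies in some bag; for every edge, both endpoints lie together in some bag; and for every vertex, the bags containing it form a connected subtree. Here edge (c,a) lies in no bag, so the decomposition is invalid.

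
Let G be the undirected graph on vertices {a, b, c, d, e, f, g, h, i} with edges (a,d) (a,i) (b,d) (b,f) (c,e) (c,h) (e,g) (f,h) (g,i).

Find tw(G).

A width-2 tree decomposition is:
Bags: B1 = {b, f, h}  B2 = {b, d, h}  B3 = {a, d, h}  B4 = {a, h, i}  B5 = {g, h, i}  B6 = {e, g, h}  B7 = {c, e, h}
Tree: B1–B2, B2–B3, B3–B4, B4–B5, B5–B6, B6–B7
Every bag has size at most 3, so the width is 3 − 1 = 2 and tw(G) ≤ 2. The edges h–f–b–d–a–i–g–e–c–h form a cycle, so G is not a tree and its treewidth is at least 2. Hence tw(G) = 2 exactly.

2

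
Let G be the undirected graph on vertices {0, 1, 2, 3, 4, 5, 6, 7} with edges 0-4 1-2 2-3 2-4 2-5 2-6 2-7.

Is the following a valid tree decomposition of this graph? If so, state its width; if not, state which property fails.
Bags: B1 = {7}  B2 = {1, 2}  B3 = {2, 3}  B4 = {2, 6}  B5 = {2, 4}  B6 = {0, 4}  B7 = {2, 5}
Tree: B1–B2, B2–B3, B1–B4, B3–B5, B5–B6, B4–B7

No — edge (2,7) lies in no bag.

A tree decomposition must satisfy three properties: every vertex lies in some bag; for every edge, both endpoints lie together in some bag; and for every vertex, the bags containing it form a connected subtree. Here edge (2,7) lies in no bag, so the decomposition is invalid.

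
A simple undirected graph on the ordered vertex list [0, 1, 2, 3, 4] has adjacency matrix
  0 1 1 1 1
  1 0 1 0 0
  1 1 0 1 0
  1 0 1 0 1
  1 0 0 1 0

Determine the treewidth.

2

A width-2 tree decomposition is:
Bags: B1 = {0, 1, 2}  B2 = {0, 2, 3}  B3 = {0, 3, 4}
Tree: B1–B2, B2–B3
The largest bag has 3 vertices, giving width 2; this decomposition certifies tw(G) ≤ 2. On the other hand G contains the 3-clique {0, 1, 2}. A clique must lie in a single bag of any decomposition, so no decomposition can have width below 2. Hence tw(G) = 2 exactly.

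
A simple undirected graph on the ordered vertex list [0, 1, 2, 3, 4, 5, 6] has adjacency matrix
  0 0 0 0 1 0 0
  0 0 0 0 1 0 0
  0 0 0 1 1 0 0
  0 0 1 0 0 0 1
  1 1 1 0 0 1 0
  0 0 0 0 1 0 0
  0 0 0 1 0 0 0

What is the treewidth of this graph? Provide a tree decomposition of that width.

Treewidth 1.
Bags: B1 = {2, 4}  B2 = {0, 4}  B3 = {2, 3}  B4 = {1, 4}  B5 = {3, 6}  B6 = {4, 5}
Tree: B1–B2, B1–B3, B2–B4, B3–B5, B4–B6

Each bag holds 2 vertices, so the decomposition has width 1, which upper-bounds the treewidth. G has an edge, so its treewidth is at least 1. The upper and lower bounds meet at 1, so that is the treewidth.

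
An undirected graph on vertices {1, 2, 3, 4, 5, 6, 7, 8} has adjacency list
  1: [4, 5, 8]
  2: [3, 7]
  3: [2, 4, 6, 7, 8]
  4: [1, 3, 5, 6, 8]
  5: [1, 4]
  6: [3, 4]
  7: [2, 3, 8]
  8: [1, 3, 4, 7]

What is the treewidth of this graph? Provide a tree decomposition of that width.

Each bag holds 3 vertices, so the decomposition has width 2, which upper-bounds the treewidth. Conversely, {1, 4, 8} is a clique of size 3, and the vertices of any clique must share a bag in every tree decomposition; so some bag has ≥ 3 vertices and tw(G) ≥ 2. Therefore the treewidth is 2.

Treewidth 2.
Bags: B1 = {1, 4, 8}  B2 = {3, 4, 8}  B3 = {3, 7, 8}  B4 = {3, 4, 6}  B5 = {2, 3, 7}  B6 = {1, 4, 5}
Tree: B1–B2, B2–B3, B2–B4, B3–B5, B1–B6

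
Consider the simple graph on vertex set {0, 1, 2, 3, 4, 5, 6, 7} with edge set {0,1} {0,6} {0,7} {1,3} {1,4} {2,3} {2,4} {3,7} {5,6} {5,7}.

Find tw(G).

2

A width-2 tree decomposition is:
Bags: B1 = {1, 2, 4}  B2 = {1, 2, 3}  B3 = {0, 1, 3}  B4 = {0, 3, 7}  B5 = {0, 6, 7}  B6 = {5, 6, 7}
Tree: B1–B2, B2–B3, B3–B4, B4–B5, B5–B6
Each bag holds 3 vertices, so the decomposition has width 2, which upper-bounds the treewidth. Since 4–2–3–1–4 is a cycle in G, G is not acyclic. Forests are exactly the graphs of treewidth ≤ 1, so tw(G) ≥ 2. The upper and lower bounds meet at 2, so that is the treewidth.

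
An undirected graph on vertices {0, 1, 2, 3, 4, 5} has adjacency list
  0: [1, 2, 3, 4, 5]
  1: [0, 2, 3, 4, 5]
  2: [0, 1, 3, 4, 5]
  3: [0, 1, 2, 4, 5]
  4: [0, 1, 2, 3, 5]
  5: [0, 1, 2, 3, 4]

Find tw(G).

5

A width-5 tree decomposition is:
Bags: B1 = {0, 1, 2, 3, 4, 5}
Tree: (single bag)
A single bag containing all 6 vertices is trivially a valid decomposition of width 5. For the lower bound, the 6 vertices {0, 1, 2, 3, 4, 5} are pairwise adjacent, and any tree decomposition puts a clique entirely inside one bag — forcing width ≥ 5. The upper and lower bounds meet at 5, so that is the treewidth.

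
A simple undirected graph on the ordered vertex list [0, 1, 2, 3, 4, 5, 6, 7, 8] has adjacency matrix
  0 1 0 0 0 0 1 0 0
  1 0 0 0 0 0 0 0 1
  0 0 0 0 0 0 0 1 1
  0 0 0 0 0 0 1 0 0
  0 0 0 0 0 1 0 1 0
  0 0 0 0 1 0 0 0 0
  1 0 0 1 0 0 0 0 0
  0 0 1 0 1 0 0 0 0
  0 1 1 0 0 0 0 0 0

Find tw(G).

1

A width-1 tree decomposition is:
Bags: B1 = {4, 5}  B2 = {4, 7}  B3 = {2, 7}  B4 = {2, 8}  B5 = {1, 8}  B6 = {0, 1}  B7 = {0, 6}  B8 = {3, 6}
Tree: B1–B2, B2–B3, B3–B4, B4–B5, B5–B6, B6–B7, B7–B8
Every bag has size at most 2, so the width is 2 − 1 = 1 and tw(G) ≤ 1. G has an edge, so its treewidth is at least 1. Hence tw(G) = 1 exactly.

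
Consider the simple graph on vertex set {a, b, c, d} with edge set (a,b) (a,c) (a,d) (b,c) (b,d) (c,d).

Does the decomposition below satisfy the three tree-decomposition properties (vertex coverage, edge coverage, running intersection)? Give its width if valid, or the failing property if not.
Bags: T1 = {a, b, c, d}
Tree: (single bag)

Yes; width 3.

Every vertex of G appears in some bag (union = {a, b, c, d}); every edge is covered by a bag; and for each vertex v the set of bags containing v is connected in the bag tree. The decomposition is therefore valid. The largest bag has 4 vertices, so the width is 3.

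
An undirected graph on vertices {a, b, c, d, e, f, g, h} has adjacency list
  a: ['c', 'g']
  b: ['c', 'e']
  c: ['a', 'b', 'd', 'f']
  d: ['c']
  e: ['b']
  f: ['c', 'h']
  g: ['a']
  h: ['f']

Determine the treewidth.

1

A width-1 tree decomposition is:
Bags: B1 = {a, c}  B2 = {c, f}  B3 = {c, d}  B4 = {f, h}  B5 = {b, c}  B6 = {a, g}  B7 = {b, e}
Tree: B1–B2, B2–B3, B2–B4, B3–B5, B1–B6, B5–B7
The largest bag has 2 vertices, giving width 1; this decomposition certifies tw(G) ≤ 1. Since G has at least one edge (e.g. a–c), it is not an edgeless graph, so tw(G) ≥ 1. Therefore the treewidth is 1.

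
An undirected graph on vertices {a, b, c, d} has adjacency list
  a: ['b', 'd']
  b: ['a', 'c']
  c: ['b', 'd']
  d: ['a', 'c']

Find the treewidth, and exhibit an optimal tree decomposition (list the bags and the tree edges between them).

The largest bag has 3 vertices, giving width 2; this decomposition certifies tw(G) ≤ 2. For the lower bound, G contains the cycle a–b–c–d–a, so G is not a forest; only forests have treewidth ≤ 1, hence tw(G) ≥ 2. Hence tw(G) = 2 exactly.

Treewidth 2.
One optimal decomposition is:
Bags: B1 = {a, b, c}  B2 = {a, c, d}
Tree: B1–B2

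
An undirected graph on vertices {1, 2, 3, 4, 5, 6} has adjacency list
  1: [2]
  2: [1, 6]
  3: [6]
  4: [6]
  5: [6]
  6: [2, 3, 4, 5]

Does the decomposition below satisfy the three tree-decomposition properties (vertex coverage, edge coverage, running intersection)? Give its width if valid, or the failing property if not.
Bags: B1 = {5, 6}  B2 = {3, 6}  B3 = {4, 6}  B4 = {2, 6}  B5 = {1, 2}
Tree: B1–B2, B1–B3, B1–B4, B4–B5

Yes; width 1.

Every vertex of G appears in some bag (union = {1, 2, 3, 4, 5, 6}); every edge is covered by a bag; and for each vertex v the set of bags containing v is connected in the bag tree. The decomposition is therefore valid. The largest bag has 2 vertices, so the width is 1.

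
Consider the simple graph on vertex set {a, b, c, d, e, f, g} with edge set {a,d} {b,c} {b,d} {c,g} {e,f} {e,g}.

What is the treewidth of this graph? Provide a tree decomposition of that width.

Treewidth 1.
One such decomposition:
Bags: B1 = {e, f}  B2 = {e, g}  B3 = {c, g}  B4 = {b, c}  B5 = {b, d}  B6 = {a, d}
Tree: B1–B2, B2–B3, B3–B4, B4–B5, B5–B6

The largest bag has 2 vertices, giving width 1; this decomposition certifies tw(G) ≤ 1. Since G has at least one edge (e.g. f–e), it is not an edgeless graph, so tw(G) ≥ 1. The upper and lower bounds meet at 1, so that is the treewidth.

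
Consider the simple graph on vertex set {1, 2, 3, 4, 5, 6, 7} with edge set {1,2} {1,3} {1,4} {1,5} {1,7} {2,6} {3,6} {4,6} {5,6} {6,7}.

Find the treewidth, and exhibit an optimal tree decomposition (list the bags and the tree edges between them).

Treewidth 2.
One optimal decomposition is:
Bags: B1 = {1, 5, 6}  B2 = {1, 6, 7}  B3 = {1, 4, 6}  B4 = {1, 2, 6}  B5 = {1, 3, 6}
Tree: B1–B2, B2–B3, B3–B4, B4–B5

Every bag has size at most 3, so the width is 3 − 1 = 2 and tw(G) ≤ 2. The edges 1–5–6–7–1 form a cycle, so G is not a tree and its treewidth is at least 2. Therefore the treewidth is 2.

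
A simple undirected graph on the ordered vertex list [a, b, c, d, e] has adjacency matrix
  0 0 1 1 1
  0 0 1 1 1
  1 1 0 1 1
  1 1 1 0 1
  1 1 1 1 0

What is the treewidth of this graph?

A width-3 tree decomposition is:
Bags: B1 = {a, c, d, e}  B2 = {b, c, d, e}
Tree: B1–B2
Each bag holds 4 vertices, so the decomposition has width 3, which upper-bounds the treewidth. For the lower bound, the 4 vertices {a, c, d, e} are pairwise adjacent, and any tree decomposition puts a clique entirely inside one bag — forcing width ≥ 3. The upper and lower bounds meet at 3, so that is the treewidth.

3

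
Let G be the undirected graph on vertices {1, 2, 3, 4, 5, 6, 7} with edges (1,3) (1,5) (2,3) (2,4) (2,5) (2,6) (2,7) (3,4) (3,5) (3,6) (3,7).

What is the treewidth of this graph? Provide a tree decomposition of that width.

Treewidth 2.
One such decomposition:
Bags: B1 = {2, 3, 4}  B2 = {2, 3, 6}  B3 = {2, 3, 5}  B4 = {1, 3, 5}  B5 = {2, 3, 7}
Tree: B1–B2, B1–B3, B3–B4, B3–B5

Each bag holds 3 vertices, so the decomposition has width 2, which upper-bounds the treewidth. Conversely, {1, 3, 5} is a clique of size 3, and the vertices of any clique must share a bag in every tree decomposition; so some bag has ≥ 3 vertices and tw(G) ≥ 2. The upper and lower bounds meet at 2, so that is the treewidth.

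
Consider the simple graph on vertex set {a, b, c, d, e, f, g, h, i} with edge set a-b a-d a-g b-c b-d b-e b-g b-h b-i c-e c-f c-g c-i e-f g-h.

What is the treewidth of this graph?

2

A width-2 tree decomposition is:
Bags: B1 = {a, b, g}  B2 = {b, c, g}  B3 = {a, b, d}  B4 = {b, c, e}  B5 = {c, e, f}  B6 = {b, c, i}  B7 = {b, g, h}
Tree: B1–B2, B1–B3, B2–B4, B4–B5, B4–B6, B1–B7
Every bag has size at most 3, so the width is 3 − 1 = 2 and tw(G) ≤ 2. For the lower bound, the 3 vertices {c, e, f} are pairwise adjacent, and any tree decomposition puts a clique entirely inside one bag — forcing width ≥ 2. Combining the bounds, tw(G) = 2.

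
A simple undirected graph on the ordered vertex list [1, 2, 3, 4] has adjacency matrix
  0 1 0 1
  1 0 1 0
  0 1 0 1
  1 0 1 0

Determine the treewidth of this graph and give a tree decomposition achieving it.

The largest bag has 3 vertices, giving width 2; this decomposition certifies tw(G) ≤ 2. Since 2–3–4–1–2 is a cycle in G, G is not acyclic. Forests are exactly the graphs of treewidth ≤ 1, so tw(G) ≥ 2. Combining the bounds, tw(G) = 2.

Treewidth 2.
Bags: B1 = {2, 3, 4}  B2 = {1, 2, 4}
Tree: B1–B2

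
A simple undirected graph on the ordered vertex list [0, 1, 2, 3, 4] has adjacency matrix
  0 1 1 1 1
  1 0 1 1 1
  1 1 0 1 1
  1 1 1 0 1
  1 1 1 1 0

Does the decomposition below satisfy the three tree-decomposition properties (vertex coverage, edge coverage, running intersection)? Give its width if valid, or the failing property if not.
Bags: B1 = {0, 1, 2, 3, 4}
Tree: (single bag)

Vertex coverage: the bags together contain {0, 1, 2, 3, 4}, the full vertex set. Edge coverage: each edge of G has both endpoints in at least one bag. Running intersection: for every vertex, the bags containing it form a connected subtree. All three properties hold, so this is a valid tree decomposition of width max|bag| − 1 = 4, and hence tw(G) ≤ 4.

Yes; width 4.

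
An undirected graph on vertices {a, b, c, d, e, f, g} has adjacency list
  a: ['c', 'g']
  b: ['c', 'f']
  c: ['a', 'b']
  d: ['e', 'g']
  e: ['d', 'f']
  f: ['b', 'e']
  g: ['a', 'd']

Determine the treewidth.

A width-2 tree decomposition is:
Bags: B1 = {b, e, f}  B2 = {b, c, e}  B3 = {a, c, e}  B4 = {a, e, g}  B5 = {d, e, g}
Tree: B1–B2, B2–B3, B3–B4, B4–B5
Each bag holds 3 vertices, so the decomposition has width 2, which upper-bounds the treewidth. Since e–f–b–c–a–g–d–e is a cycle in G, G is not acyclic. Forests are exactly the graphs of treewidth ≤ 1, so tw(G) ≥ 2. Therefore the treewidth is 2.

2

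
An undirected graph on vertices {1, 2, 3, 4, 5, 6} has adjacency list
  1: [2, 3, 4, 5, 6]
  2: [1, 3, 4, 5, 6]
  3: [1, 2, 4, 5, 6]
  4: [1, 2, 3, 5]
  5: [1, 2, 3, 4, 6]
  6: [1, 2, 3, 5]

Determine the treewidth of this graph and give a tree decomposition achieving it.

Each bag holds 5 vertices, so the decomposition has width 4, which upper-bounds the treewidth. Conversely, {1, 2, 3, 4, 5} is a clique of size 5, and the vertices of any clique must share a bag in every tree decomposition; so some bag has ≥ 5 vertices and tw(G) ≥ 4. Hence tw(G) = 4 exactly.

Treewidth 4.
One such decomposition:
Bags: B1 = {1, 2, 3, 5, 6}  B2 = {1, 2, 3, 4, 5}
Tree: B1–B2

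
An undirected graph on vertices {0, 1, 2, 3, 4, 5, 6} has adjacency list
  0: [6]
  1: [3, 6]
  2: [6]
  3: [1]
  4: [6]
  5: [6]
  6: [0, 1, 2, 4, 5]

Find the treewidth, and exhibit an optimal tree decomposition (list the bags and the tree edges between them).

Treewidth 1.
One such decomposition:
Bags: B1 = {1, 6}  B2 = {5, 6}  B3 = {0, 6}  B4 = {4, 6}  B5 = {2, 6}  B6 = {1, 3}
Tree: B1–B2, B2–B3, B2–B4, B2–B5, B1–B6

Every bag has size at most 2, so the width is 2 − 1 = 1 and tw(G) ≤ 1. Any graph with an edge has treewidth ≥ 1, and G has the edge 6–1. Hence tw(G) = 1 exactly.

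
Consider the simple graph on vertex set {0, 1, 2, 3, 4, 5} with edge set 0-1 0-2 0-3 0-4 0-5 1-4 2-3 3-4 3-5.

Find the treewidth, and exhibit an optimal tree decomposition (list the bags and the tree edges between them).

The largest bag has 3 vertices, giving width 2; this decomposition certifies tw(G) ≤ 2. On the other hand G contains the 3-clique {0, 1, 4}. A clique must lie in a single bag of any decomposition, so no decomposition can have width below 2. Hence tw(G) = 2 exactly.

Treewidth 2.
One such decomposition:
Bags: B1 = {0, 2, 3}  B2 = {0, 3, 4}  B3 = {0, 1, 4}  B4 = {0, 3, 5}
Tree: B1–B2, B2–B3, B2–B4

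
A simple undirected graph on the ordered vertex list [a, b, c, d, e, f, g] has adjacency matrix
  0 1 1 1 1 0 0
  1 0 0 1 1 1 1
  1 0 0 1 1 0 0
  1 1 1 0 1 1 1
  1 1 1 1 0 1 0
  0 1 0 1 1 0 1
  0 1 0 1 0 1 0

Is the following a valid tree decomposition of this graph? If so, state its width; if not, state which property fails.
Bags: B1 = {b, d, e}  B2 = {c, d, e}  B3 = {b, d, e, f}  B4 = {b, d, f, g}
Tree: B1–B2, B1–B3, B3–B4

No — vertex a appears in no bag.

A tree decomposition must satisfy three properties: every vertex lies in some bag; for every edge, both endpoints lie together in some bag; and for every vertex, the bags containing it form a connected subtree. Here vertex a appears in no bag, so the decomposition is invalid.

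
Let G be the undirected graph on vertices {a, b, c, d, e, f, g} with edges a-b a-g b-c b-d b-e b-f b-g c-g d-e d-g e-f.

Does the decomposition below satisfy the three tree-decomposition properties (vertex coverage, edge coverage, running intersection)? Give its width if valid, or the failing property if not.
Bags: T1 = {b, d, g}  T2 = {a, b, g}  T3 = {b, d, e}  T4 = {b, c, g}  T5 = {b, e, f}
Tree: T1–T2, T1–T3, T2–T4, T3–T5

Yes; width 2.

Vertex coverage: the bags together contain {a, b, c, d, e, f, g}, the full vertex set. Edge coverage: each edge of G has both endpoints in at least one bag. Running intersection: for every vertex, the bags containing it form a connected subtree. All three properties hold, so this is a valid tree decomposition of width max|bag| − 1 = 2, and hence tw(G) ≤ 2.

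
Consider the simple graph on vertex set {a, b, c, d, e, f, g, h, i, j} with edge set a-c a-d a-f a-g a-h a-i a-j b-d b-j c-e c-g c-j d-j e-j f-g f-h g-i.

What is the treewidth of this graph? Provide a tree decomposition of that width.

Every bag has size at most 3, so the width is 3 − 1 = 2 and tw(G) ≤ 2. On the other hand G contains the 3-clique {c, e, j}. A clique must lie in a single bag of any decomposition, so no decomposition can have width below 2. The upper and lower bounds meet at 2, so that is the treewidth.

Treewidth 2.
One optimal decomposition is:
Bags: B1 = {a, f, g}  B2 = {a, c, g}  B3 = {a, c, j}  B4 = {c, e, j}  B5 = {a, d, j}  B6 = {a, f, h}  B7 = {b, d, j}  B8 = {a, g, i}
Tree: B1–B2, B2–B3, B3–B4, B3–B5, B1–B6, B5–B7, B2–B8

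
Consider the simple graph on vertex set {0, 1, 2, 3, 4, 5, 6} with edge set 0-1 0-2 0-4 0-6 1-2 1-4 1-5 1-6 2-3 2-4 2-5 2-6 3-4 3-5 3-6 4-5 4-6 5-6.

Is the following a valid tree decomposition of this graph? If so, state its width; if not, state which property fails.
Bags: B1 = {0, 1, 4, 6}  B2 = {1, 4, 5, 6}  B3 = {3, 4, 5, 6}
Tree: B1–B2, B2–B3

No — vertex 2 appears in no bag.

A tree decomposition must satisfy three properties: every vertex lies in some bag; for every edge, both endpoints lie together in some bag; and for every vertex, the bags containing it form a connected subtree. Here vertex 2 appears in no bag, so the decomposition is invalid.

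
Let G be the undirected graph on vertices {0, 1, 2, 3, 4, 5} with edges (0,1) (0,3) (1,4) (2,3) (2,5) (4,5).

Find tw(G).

2

A width-2 tree decomposition is:
Bags: B1 = {2, 3, 5}  B2 = {0, 3, 5}  B3 = {0, 1, 5}  B4 = {1, 4, 5}
Tree: B1–B2, B2–B3, B3–B4
Each bag holds 3 vertices, so the decomposition has width 2, which upper-bounds the treewidth. Since 5–2–3–0–1–4–5 is a cycle in G, G is not acyclic. Forests are exactly the graphs of treewidth ≤ 1, so tw(G) ≥ 2. The upper and lower bounds meet at 2, so that is the treewidth.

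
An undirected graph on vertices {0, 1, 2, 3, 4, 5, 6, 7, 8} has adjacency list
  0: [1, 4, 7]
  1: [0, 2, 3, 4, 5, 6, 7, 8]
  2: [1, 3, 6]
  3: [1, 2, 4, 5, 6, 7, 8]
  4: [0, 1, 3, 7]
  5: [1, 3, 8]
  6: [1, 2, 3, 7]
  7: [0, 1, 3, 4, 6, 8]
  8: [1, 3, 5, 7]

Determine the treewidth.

3

A width-3 tree decomposition is:
Bags: B1 = {0, 1, 4, 7}  B2 = {1, 3, 4, 7}  B3 = {1, 3, 7, 8}  B4 = {1, 3, 6, 7}  B5 = {1, 3, 5, 8}  B6 = {1, 2, 3, 6}
Tree: B1–B2, B2–B3, B3–B4, B3–B5, B4–B6
Each bag holds 4 vertices, so the decomposition has width 3, which upper-bounds the treewidth. For the lower bound, the 4 vertices {0, 1, 4, 7} are pairwise adjacent, and any tree decomposition puts a clique entirely inside one bag — forcing width ≥ 3. Therefore the treewidth is 3.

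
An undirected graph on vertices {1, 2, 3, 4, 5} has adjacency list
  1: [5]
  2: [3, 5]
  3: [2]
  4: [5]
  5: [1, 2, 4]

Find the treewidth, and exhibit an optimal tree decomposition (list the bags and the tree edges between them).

Treewidth 1.
One optimal decomposition is:
Bags: B1 = {2, 5}  B2 = {4, 5}  B3 = {1, 5}  B4 = {2, 3}
Tree: B1–B2, B2–B3, B1–B4

Each bag holds 2 vertices, so the decomposition has width 1, which upper-bounds the treewidth. G has an edge, so its treewidth is at least 1. The upper and lower bounds meet at 1, so that is the treewidth.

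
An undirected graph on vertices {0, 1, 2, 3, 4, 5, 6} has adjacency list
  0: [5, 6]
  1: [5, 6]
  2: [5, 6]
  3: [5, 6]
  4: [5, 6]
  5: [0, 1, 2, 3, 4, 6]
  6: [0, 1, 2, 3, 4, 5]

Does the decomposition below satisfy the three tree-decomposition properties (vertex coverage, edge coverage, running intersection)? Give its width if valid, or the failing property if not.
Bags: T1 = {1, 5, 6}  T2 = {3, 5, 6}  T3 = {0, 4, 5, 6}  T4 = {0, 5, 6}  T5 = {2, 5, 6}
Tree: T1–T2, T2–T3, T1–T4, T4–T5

A tree decomposition must satisfy three properties: every vertex lies in some bag; for every edge, both endpoints lie together in some bag; and for every vertex, the bags containing it form a connected subtree. Here bags containing vertex 0 are not connected in the tree, so the decomposition is invalid.

No — bags containing vertex 0 are not connected in the tree.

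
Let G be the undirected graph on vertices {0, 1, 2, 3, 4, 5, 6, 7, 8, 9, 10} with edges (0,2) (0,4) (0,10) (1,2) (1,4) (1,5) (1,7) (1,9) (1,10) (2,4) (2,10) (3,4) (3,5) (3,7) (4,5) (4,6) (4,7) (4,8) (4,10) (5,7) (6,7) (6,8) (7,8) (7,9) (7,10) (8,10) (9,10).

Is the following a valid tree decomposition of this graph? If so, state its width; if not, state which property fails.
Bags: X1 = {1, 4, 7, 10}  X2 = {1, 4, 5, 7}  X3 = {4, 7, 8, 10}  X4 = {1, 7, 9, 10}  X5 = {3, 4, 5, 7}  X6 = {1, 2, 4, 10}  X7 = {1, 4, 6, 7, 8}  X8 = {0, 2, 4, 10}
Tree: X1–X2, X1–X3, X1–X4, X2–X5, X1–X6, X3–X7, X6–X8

A tree decomposition must satisfy three properties: every vertex lies in some bag; for every edge, both endpoints lie together in some bag; and for every vertex, the bags containing it form a connected subtree. Here bags containing vertex 1 are not connected in the tree, so the decomposition is invalid.

No — bags containing vertex 1 are not connected in the tree.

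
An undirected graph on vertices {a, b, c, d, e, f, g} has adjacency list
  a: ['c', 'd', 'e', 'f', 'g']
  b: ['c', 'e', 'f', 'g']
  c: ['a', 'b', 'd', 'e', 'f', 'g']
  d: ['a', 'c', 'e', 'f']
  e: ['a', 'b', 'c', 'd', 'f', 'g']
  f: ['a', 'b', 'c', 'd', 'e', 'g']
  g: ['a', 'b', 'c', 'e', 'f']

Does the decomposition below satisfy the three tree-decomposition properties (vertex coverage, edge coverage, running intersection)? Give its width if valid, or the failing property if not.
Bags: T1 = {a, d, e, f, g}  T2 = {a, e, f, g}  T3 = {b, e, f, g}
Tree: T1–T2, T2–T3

A tree decomposition must satisfy three properties: every vertex lies in some bag; for every edge, both endpoints lie together in some bag; and for every vertex, the bags containing it form a connected subtree. Here vertex c appears in no bag, so the decomposition is invalid.

No — vertex c appears in no bag.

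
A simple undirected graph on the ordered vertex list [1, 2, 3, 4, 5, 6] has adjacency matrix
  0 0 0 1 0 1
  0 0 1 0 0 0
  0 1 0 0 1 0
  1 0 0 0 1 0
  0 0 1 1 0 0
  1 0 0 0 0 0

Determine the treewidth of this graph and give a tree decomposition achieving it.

Treewidth 1.
Bags: B1 = {4, 5}  B2 = {1, 4}  B3 = {3, 5}  B4 = {1, 6}  B5 = {2, 3}
Tree: B1–B2, B1–B3, B2–B4, B3–B5

The largest bag has 2 vertices, giving width 1; this decomposition certifies tw(G) ≤ 1. Since G has at least one edge (e.g. 4–5), it is not an edgeless graph, so tw(G) ≥ 1. The upper and lower bounds meet at 1, so that is the treewidth.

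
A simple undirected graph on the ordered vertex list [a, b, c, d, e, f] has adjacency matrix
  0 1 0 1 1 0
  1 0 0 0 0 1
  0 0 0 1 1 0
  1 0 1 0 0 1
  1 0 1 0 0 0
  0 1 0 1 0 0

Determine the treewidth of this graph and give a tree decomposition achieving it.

The largest bag has 3 vertices, giving width 2; this decomposition certifies tw(G) ≤ 2. The edges c–e–a–d–c form a cycle, so G is not a tree and its treewidth is at least 2. Combining the bounds, tw(G) = 2.

Treewidth 2.
One optimal decomposition is:
Bags: B1 = {c, d, e}  B2 = {a, d, e}  B3 = {a, d, f}  B4 = {a, b, f}
Tree: B1–B2, B2–B3, B3–B4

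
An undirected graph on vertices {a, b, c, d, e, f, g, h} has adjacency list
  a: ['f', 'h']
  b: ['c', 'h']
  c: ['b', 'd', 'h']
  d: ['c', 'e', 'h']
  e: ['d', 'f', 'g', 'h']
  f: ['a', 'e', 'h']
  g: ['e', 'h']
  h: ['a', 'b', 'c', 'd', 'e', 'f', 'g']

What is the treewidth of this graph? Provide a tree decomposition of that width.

The largest bag has 3 vertices, giving width 2; this decomposition certifies tw(G) ≤ 2. On the other hand G contains the 3-clique {d, e, h}. A clique must lie in a single bag of any decomposition, so no decomposition can have width below 2. Therefore the treewidth is 2.

Treewidth 2.
One such decomposition:
Bags: B1 = {d, e, h}  B2 = {e, g, h}  B3 = {c, d, h}  B4 = {b, c, h}  B5 = {e, f, h}  B6 = {a, f, h}
Tree: B1–B2, B1–B3, B3–B4, B1–B5, B5–B6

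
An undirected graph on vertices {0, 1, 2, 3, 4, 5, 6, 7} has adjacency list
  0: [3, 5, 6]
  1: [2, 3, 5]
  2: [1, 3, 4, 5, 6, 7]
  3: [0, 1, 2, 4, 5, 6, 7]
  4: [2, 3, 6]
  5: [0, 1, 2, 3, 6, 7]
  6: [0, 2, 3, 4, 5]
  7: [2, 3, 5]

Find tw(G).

3

A width-3 tree decomposition is:
Bags: B1 = {2, 3, 5, 6}  B2 = {1, 2, 3, 5}  B3 = {2, 3, 5, 7}  B4 = {2, 3, 4, 6}  B5 = {0, 3, 5, 6}
Tree: B1–B2, B2–B3, B1–B4, B1–B5
Each bag holds 4 vertices, so the decomposition has width 3, which upper-bounds the treewidth. Conversely, {0, 3, 5, 6} is a clique of size 4, and the vertices of any clique must share a bag in every tree decomposition; so some bag has ≥ 4 vertices and tw(G) ≥ 3. The upper and lower bounds meet at 3, so that is the treewidth.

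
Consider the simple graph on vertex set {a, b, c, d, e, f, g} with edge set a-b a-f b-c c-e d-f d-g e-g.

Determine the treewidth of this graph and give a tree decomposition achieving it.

The largest bag has 3 vertices, giving width 2; this decomposition certifies tw(G) ≤ 2. The edges g–d–f–a–b–c–e–g form a cycle, so G is not a tree and its treewidth is at least 2. Hence tw(G) = 2 exactly.

Treewidth 2.
Bags: B1 = {d, f, g}  B2 = {a, f, g}  B3 = {a, b, g}  B4 = {b, c, g}  B5 = {c, e, g}
Tree: B1–B2, B2–B3, B3–B4, B4–B5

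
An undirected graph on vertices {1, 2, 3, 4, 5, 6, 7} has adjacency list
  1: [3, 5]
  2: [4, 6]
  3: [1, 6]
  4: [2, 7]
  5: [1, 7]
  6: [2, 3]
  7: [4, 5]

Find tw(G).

2

A width-2 tree decomposition is:
Bags: B1 = {2, 4, 7}  B2 = {2, 5, 7}  B3 = {1, 2, 5}  B4 = {1, 2, 3}  B5 = {2, 3, 6}
Tree: B1–B2, B2–B3, B3–B4, B4–B5
Each bag holds 3 vertices, so the decomposition has width 2, which upper-bounds the treewidth. For the lower bound, G contains the cycle 2–4–7–5–1–3–6–2, so G is not a forest; only forests have treewidth ≤ 1, hence tw(G) ≥ 2. Hence tw(G) = 2 exactly.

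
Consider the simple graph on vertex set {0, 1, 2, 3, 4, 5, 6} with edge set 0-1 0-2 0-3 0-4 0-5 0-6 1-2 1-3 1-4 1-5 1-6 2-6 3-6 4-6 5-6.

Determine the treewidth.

A width-3 tree decomposition is:
Bags: B1 = {0, 1, 2, 6}  B2 = {0, 1, 3, 6}  B3 = {0, 1, 5, 6}  B4 = {0, 1, 4, 6}
Tree: B1–B2, B1–B3, B1–B4
The largest bag has 4 vertices, giving width 3; this decomposition certifies tw(G) ≤ 3. Conversely, {0, 1, 2, 6} is a clique of size 4, and the vertices of any clique must share a bag in every tree decomposition; so some bag has ≥ 4 vertices and tw(G) ≥ 3. Combining the bounds, tw(G) = 3.

3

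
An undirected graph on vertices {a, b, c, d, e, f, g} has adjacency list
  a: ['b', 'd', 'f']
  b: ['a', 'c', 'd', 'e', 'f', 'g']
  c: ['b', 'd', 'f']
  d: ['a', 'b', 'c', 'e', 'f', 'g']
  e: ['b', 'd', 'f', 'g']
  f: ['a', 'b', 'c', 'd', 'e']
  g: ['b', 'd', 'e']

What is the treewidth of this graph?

A width-3 tree decomposition is:
Bags: B1 = {a, b, d, f}  B2 = {b, d, e, f}  B3 = {b, d, e, g}  B4 = {b, c, d, f}
Tree: B1–B2, B2–B3, B1–B4
The largest bag has 4 vertices, giving width 3; this decomposition certifies tw(G) ≤ 3. Conversely, {b, d, e, g} is a clique of size 4, and the vertices of any clique must share a bag in every tree decomposition; so some bag has ≥ 4 vertices and tw(G) ≥ 3. Hence tw(G) = 3 exactly.

3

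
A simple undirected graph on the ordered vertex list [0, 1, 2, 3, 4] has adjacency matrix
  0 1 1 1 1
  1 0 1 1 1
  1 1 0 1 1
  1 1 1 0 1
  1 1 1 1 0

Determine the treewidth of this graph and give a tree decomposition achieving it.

Treewidth 4.
Bags: B1 = {0, 1, 2, 3, 4}
Tree: (single bag)

With just one bag of size 5, the width is 5 − 1 = 4, so tw(G) ≤ 4. Conversely, {0, 1, 2, 3, 4} is a clique of size 5, and the vertices of any clique must share a bag in every tree decomposition; so some bag has ≥ 5 vertices and tw(G) ≥ 4. Combining the bounds, tw(G) = 4.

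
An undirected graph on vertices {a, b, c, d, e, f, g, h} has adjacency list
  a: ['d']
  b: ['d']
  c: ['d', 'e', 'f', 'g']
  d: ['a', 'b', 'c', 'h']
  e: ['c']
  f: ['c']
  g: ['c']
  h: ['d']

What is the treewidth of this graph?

1

A width-1 tree decomposition is:
Bags: B1 = {b, d}  B2 = {c, d}  B3 = {c, f}  B4 = {c, g}  B5 = {a, d}  B6 = {c, e}  B7 = {d, h}
Tree: B1–B2, B2–B3, B2–B4, B1–B5, B4–B6, B1–B7
Each bag holds 2 vertices, so the decomposition has width 1, which upper-bounds the treewidth. G has an edge, so its treewidth is at least 1. Hence tw(G) = 1 exactly.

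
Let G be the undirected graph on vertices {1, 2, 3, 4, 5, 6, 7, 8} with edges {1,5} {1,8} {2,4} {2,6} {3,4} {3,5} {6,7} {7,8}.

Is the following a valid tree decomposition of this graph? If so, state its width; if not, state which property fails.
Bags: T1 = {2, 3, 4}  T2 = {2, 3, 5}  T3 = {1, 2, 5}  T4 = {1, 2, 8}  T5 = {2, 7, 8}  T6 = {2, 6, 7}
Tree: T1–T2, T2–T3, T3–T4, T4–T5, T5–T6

Vertex coverage: the bags together contain {1, 2, 3, 4, 5, 6, 7, 8}, the full vertex set. Edge coverage: each edge of G has both endpoints in at least one bag. Running intersection: for every vertex, the bags containing it form a connected subtree. All three properties hold, so this is a valid tree decomposition of width max|bag| − 1 = 2, and hence tw(G) ≤ 2.

Yes; width 2.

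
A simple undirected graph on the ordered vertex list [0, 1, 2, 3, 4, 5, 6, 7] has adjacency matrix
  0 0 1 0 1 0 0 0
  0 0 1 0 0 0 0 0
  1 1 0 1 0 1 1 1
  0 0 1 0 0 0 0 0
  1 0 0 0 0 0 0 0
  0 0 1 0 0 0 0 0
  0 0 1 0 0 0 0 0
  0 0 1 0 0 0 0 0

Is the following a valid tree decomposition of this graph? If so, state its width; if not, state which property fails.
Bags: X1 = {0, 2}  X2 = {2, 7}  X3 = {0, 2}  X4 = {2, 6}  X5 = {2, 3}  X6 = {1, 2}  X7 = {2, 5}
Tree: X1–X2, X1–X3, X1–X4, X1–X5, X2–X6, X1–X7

No — vertex 4 appears in no bag.

A tree decomposition must satisfy three properties: every vertex lies in some bag; for every edge, both endpoints lie together in some bag; and for every vertex, the bags containing it form a connected subtree. Here vertex 4 appears in no bag, so the decomposition is invalid.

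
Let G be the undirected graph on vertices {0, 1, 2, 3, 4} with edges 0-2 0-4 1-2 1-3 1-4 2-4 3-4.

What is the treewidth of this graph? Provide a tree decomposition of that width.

Every bag has size at most 3, so the width is 3 − 1 = 2 and tw(G) ≤ 2. On the other hand G contains the 3-clique {0, 2, 4}. A clique must lie in a single bag of any decomposition, so no decomposition can have width below 2. Combining the bounds, tw(G) = 2.

Treewidth 2.
One optimal decomposition is:
Bags: B1 = {1, 3, 4}  B2 = {1, 2, 4}  B3 = {0, 2, 4}
Tree: B1–B2, B2–B3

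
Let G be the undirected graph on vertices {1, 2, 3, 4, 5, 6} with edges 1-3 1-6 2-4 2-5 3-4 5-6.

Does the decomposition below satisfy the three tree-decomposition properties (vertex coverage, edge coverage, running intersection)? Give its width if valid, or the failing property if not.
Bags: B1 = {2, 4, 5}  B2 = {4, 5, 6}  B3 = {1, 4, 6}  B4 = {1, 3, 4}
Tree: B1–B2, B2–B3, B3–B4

Yes; width 2.

Checking the three conditions: (i) the bags cover all of {1, 2, 3, 4, 5, 6}; (ii) for each edge, some bag contains both endpoints; (iii) the bags containing any fixed vertex form a subtree. All hold, so the decomposition is valid with width 3 − 1 = 2.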